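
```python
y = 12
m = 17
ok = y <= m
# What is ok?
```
Trace:
  y=12
  y=12, m=17
  y=12, m=17, ok=True

Final answer: True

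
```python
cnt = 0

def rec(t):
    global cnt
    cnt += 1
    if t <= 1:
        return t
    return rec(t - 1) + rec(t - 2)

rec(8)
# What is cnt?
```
Call trace (a repeated sub-call is expanded the first time; later identical calls just restate its return value):
rec(t=8)
  rec(t=7)
    rec(t=6)
      rec(t=5)
        rec(t=4)
          rec(t=3)
            rec(t=2)
              rec(t=1)
              -> return 1
              rec(t=0)
              -> return 0
            -> return 1
            rec(t=1)
            -> return 1
          -> return 2
          rec(t=2) -> return 1  (same call as traced above)
        -> return 3
        rec(t=3) -> return 2  (same call as traced above)
      -> return 5
      rec(t=4) -> return 3  (same call as traced above)
    -> return 8
    rec(t=5) -> return 5  (same call as traced above)
  -> return 13
  rec(t=6) -> return 8  (same call as traced above)
-> return 21

cnt is incremented once per call, so count the calls in each subtree. Let C(t) = number of calls made by rec(t).
C(0) = C(1) = 1 (base case, no recursion); C(t) = 1 + C(t - 1) + C(t - 2) otherwise.
C(2) = 1 + C(1) + C(0) = 1 + 1 + 1 = 3
C(3) = 1 + C(2) + C(1) = 1 + 3 + 1 = 5
C(4) = 1 + C(3) + C(2) = 1 + 5 + 3 = 9
C(5) = 1 + C(4) + C(3) = 1 + 9 + 5 = 15
C(6) = 1 + C(5) + C(4) = 1 + 15 + 9 = 25
C(7) = 1 + C(6) + C(5) = 1 + 25 + 15 = 41
C(8) = 1 + C(7) + C(6) = 1 + 41 + 25 = 67
cnt = C(8) = 67

Final answer: 67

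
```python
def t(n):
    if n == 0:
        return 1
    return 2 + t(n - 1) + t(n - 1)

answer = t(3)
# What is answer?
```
Call trace (a repeated sub-call is expanded the first time; later identical calls just restate its return value):
t(n=3)
  t(n=2)
    t(n=1)
      t(n=0)
      -> return 1
      t(n=0)
      -> return 1
    -> return 4
    t(n=1) -> return 4  (same call as traced above)
  -> return 10
  t(n=2) -> return 10  (same call as traced above)
-> return 22

Final answer: 22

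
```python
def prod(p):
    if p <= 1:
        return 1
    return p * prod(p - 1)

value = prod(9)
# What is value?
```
Call trace:
prod(p=9)
  prod(p=8)
    prod(p=7)
      prod(p=6)
        prod(p=5)
          prod(p=4)
            prod(p=3)
              prod(p=2)
                prod(p=1)
                -> return 1
              -> return 2
            -> return 6
          -> return 24
        -> return 120
      -> return 720
    -> return 5040
  -> return 40320
-> return 362880

Final answer: 362880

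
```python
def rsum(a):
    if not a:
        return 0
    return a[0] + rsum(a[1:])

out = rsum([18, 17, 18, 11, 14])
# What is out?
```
Call trace:
rsum(a=[18, 17, 18, 11, 14])
  rsum(a=[17, 18, 11, 14])
    rsum(a=[18, 11, 14])
      rsum(a=[11, 14])
        rsum(a=[14])
          rsum(a=[])
          -> return 0
        -> return 14
      -> return 25
    -> return 43
  -> return 60
-> return 78

Final answer: 78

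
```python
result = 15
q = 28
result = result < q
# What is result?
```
Trace:
  result=15
  result=15, q=28
  result=True, q=28

Final answer: True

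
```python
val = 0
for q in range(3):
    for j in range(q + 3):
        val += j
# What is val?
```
Trace:
  val=0
  val=0, q=0, j=0
  val=1, q=0, j=1
  val=3, q=0, j=2
  val=3, q=1, j=0
  val=4, q=1, j=1
  val=6, q=1, j=2
  val=9, q=1, j=3
  val=9, q=2, j=0
  val=10, q=2, j=1
  val=12, q=2, j=2
  val=15, q=2, j=3
  val=19, q=2, j=4

Final answer: 19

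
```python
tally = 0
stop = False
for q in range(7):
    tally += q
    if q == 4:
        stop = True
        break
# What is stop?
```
Trace:
  tally=0
  tally=0, stop=False
  tally=0, stop=False, q=0
  tally=1, stop=False, q=1
  tally=3, stop=False, q=2
  tally=6, stop=False, q=3
  tally=10, stop=True, q=4

Final answer: True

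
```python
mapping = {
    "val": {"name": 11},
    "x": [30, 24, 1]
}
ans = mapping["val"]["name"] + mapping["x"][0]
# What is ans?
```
Trace:
  mapping={'val': {'name': 11}, 'x': [30, 24, 1]}
  mapping={'val': {'name': 11}, 'x': [30, 24, 1]}, ans=41

Final answer: 41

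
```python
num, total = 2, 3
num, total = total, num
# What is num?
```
Trace:
  num=2, total=3
  num=3, total=2

Final answer: 3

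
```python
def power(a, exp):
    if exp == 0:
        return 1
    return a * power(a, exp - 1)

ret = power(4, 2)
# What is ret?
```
Call trace:
power(a=4, exp=2)
  power(a=4, exp=1)
    power(a=4, exp=0)
    -> return 1
  -> return 4
-> return 16

Final answer: 16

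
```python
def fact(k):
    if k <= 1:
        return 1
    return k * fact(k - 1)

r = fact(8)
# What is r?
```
Call trace:
fact(k=8)
  fact(k=7)
    fact(k=6)
      fact(k=5)
        fact(k=4)
          fact(k=3)
            fact(k=2)
              fact(k=1)
              -> return 1
            -> return 2
          -> return 6
        -> return 24
      -> return 120
    -> return 720
  -> return 5040
-> return 40320

Final answer: 40320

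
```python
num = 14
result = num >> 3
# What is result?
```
Trace:
  num=14
  num=14, result=1

Final answer: 1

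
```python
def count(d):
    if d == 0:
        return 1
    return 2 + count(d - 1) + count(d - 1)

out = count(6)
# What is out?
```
Call trace (a repeated sub-call is expanded the first time; later identical calls just restate its return value):
count(d=6)
  count(d=5)
    count(d=4)
      count(d=3)
        count(d=2)
          count(d=1)
            count(d=0)
            -> return 1
            count(d=0)
            -> return 1
          -> return 4
          count(d=1) -> return 4  (same call as traced above)
        -> return 10
        count(d=2) -> return 10  (same call as traced above)
      -> return 22
      count(d=3) -> return 22  (same call as traced above)
    -> return 46
    count(d=4) -> return 46  (same call as traced above)
  -> return 94
  count(d=5) -> return 94  (same call as traced above)
-> return 190

Final answer: 190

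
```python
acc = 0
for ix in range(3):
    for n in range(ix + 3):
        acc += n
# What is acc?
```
Trace:
  acc=0
  acc=0, ix=0, n=0
  acc=1, ix=0, n=1
  acc=3, ix=0, n=2
  acc=3, ix=1, n=0
  acc=4, ix=1, n=1
  acc=6, ix=1, n=2
  acc=9, ix=1, n=3
  acc=9, ix=2, n=0
  acc=10, ix=2, n=1
  acc=12, ix=2, n=2
  acc=15, ix=2, n=3
  acc=19, ix=2, n=4

Final answer: 19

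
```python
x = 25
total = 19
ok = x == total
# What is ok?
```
Trace:
  x=25
  x=25, total=19
  x=25, total=19, ok=False

Final answer: False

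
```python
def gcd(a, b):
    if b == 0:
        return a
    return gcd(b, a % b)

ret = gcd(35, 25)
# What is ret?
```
Call trace:
gcd(a=35, b=25)
  gcd(a=25, b=10)
    gcd(a=10, b=5)
      gcd(a=5, b=0)
      -> return 5
    -> return 5
  -> return 5
-> return 5

Final answer: 5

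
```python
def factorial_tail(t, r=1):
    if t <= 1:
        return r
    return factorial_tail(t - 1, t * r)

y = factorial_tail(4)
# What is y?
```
Call trace:
factorial_tail(t=4, r=1)
  factorial_tail(t=3, r=4)
    factorial_tail(t=2, r=12)
      factorial_tail(t=1, r=24)
      -> return 24
    -> return 24
  -> return 24
-> return 24

Final answer: 24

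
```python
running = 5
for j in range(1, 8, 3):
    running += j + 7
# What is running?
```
Trace:
  running=5
  running=13, j=1
  running=24, j=4
  running=38, j=7

Final answer: 38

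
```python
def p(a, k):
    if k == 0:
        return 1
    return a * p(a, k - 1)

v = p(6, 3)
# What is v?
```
Call trace:
p(a=6, k=3)
  p(a=6, k=2)
    p(a=6, k=1)
      p(a=6, k=0)
      -> return 1
    -> return 6
  -> return 36
-> return 216

Final answer: 216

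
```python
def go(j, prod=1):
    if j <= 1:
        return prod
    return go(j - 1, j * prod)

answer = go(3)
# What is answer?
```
Call trace:
go(j=3, prod=1)
  go(j=2, prod=3)
    go(j=1, prod=6)
    -> return 6
  -> return 6
-> return 6

Final answer: 6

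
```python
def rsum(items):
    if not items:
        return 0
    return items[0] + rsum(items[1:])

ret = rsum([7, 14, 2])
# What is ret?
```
Call trace:
rsum(items=[7, 14, 2])
  rsum(items=[14, 2])
    rsum(items=[2])
      rsum(items=[])
      -> return 0
    -> return 2
  -> return 16
-> return 23

Final answer: 23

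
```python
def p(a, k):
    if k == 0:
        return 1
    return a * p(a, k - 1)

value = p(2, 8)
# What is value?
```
Call trace:
p(a=2, k=8)
  p(a=2, k=7)
    p(a=2, k=6)
      p(a=2, k=5)
        p(a=2, k=4)
          p(a=2, k=3)
            p(a=2, k=2)
              p(a=2, k=1)
                p(a=2, k=0)
                -> return 1
              -> return 2
            -> return 4
          -> return 8
        -> return 16
      -> return 32
    -> return 64
  -> return 128
-> return 256

Final answer: 256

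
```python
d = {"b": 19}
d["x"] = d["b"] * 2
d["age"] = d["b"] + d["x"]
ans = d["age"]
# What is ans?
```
Trace:
  d={'b': 19}
  d={'b': 19, 'x': 38}
  d={'b': 19, 'x': 38, 'age': 57}
  d={'b': 19, 'x': 38, 'age': 57}, ans=57

Final answer: 57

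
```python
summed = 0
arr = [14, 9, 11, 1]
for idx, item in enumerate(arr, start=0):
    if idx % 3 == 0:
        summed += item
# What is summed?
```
Trace:
  summed=0
  summed=14, idx=0, item=14
  summed=14, idx=1, item=9
  summed=14, idx=2, item=11
  summed=15, idx=3, item=1

Final answer: 15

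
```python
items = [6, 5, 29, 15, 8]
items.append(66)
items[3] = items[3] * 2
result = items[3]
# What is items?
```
Trace:
  items=[6, 5, 29, 15, 8]
  items=[6, 5, 29, 15, 8, 66]
  items=[6, 5, 29, 30, 8, 66]
  items=[6, 5, 29, 30, 8, 66], result=30

Final answer: [6, 5, 29, 30, 8, 66]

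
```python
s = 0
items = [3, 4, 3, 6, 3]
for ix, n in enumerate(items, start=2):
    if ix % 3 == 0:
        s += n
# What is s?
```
Trace:
  s=0
  s=0, ix=2, n=3
  s=4, ix=3, n=4
  s=4, ix=4, n=3
  s=4, ix=5, n=6
  s=7, ix=6, n=3

Final answer: 7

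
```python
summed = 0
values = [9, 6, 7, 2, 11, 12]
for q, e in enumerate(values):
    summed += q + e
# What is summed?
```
Trace:
  summed=0
  summed=9, q=0, e=9
  summed=16, q=1, e=6
  summed=25, q=2, e=7
  summed=30, q=3, e=2
  summed=45, q=4, e=11
  summed=62, q=5, e=12

Final answer: 62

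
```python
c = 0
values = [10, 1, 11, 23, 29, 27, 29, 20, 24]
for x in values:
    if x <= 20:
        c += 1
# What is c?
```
Trace:
  c=0
  c=1, x=10
  c=2, x=1
  c=3, x=11
  c=3, x=23
  c=3, x=29
  c=3, x=27
  c=3, x=29
  c=4, x=20
  c=4, x=24

Final answer: 4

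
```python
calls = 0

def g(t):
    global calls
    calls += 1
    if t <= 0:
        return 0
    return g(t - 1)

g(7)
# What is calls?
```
Call trace:
g(t=7)
  g(t=6)
    g(t=5)
      g(t=4)
        g(t=3)
          g(t=2)
            g(t=1)
              g(t=0)
              -> return 0
            -> return 0
          -> return 0
        -> return 0
      -> return 0
    -> return 0
  -> return 0
-> return 0

calls is incremented once per call. g is entered once for each t = 7, 6, 5, 4, 3, 2, 1, 0 (the t <= 0 call returns without recursing), i.e. 7 + 1 calls.
calls = 8

Final answer: 8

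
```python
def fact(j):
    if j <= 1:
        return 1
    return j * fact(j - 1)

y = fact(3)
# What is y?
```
Call trace:
fact(j=3)
  fact(j=2)
    fact(j=1)
    -> return 1
  -> return 2
-> return 6

Final answer: 6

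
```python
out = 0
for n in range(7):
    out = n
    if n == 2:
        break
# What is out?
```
Trace:
  out=0
  out=0, n=0
  out=1, n=1
  out=2, n=2

Final answer: 2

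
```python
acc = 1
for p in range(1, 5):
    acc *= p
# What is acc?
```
Trace:
  acc=1
  acc=1, p=1
  acc=2, p=2
  acc=6, p=3
  acc=24, p=4

Final answer: 24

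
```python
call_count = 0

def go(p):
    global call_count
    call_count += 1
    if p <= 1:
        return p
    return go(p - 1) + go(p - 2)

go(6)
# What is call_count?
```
Call trace (a repeated sub-call is expanded the first time; later identical calls just restate its return value):
go(p=6)
  go(p=5)
    go(p=4)
      go(p=3)
        go(p=2)
          go(p=1)
          -> return 1
          go(p=0)
          -> return 0
        -> return 1
        go(p=1)
        -> return 1
      -> return 2
      go(p=2) -> return 1  (same call as traced above)
    -> return 3
    go(p=3) -> return 2  (same call as traced above)
  -> return 5
  go(p=4) -> return 3  (same call as traced above)
-> return 8

call_count is incremented once per call, so count the calls in each subtree. Let C(p) = number of calls made by go(p).
C(0) = C(1) = 1 (base case, no recursion); C(p) = 1 + C(p - 1) + C(p - 2) otherwise.
C(2) = 1 + C(1) + C(0) = 1 + 1 + 1 = 3
C(3) = 1 + C(2) + C(1) = 1 + 3 + 1 = 5
C(4) = 1 + C(3) + C(2) = 1 + 5 + 3 = 9
C(5) = 1 + C(4) + C(3) = 1 + 9 + 5 = 15
C(6) = 1 + C(5) + C(4) = 1 + 15 + 9 = 25
call_count = C(6) = 25

Final answer: 25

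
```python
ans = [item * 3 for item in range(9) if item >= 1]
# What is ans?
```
Trace:
  item=0
  item=1
  item=2
  item=3
  item=4
  item=5
  item=6
  item=7
  item=8
  ans=[3, 6, 9, 12, 15, 18, 21, 24]

Final answer: [3, 6, 9, 12, 15, 18, 21, 24]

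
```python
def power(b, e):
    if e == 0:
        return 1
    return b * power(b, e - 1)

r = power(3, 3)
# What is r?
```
Call trace:
power(b=3, e=3)
  power(b=3, e=2)
    power(b=3, e=1)
      power(b=3, e=0)
      -> return 1
    -> return 3
  -> return 9
-> return 27

Final answer: 27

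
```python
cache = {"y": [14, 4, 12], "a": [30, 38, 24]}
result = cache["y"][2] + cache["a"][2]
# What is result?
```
Trace:
  cache={'y': [14, 4, 12], 'a': [30, 38, 24]}
  cache={'y': [14, 4, 12], 'a': [30, 38, 24]}, result=36

Final answer: 36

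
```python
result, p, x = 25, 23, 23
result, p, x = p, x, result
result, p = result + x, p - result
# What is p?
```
Trace:
  result=25, p=23, x=23
  result=23, p=23, x=25
  result=48, p=0, x=25

Final answer: 0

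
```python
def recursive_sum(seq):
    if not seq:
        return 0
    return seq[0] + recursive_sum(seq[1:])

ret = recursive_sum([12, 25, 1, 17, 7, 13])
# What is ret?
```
Call trace:
recursive_sum(seq=[12, 25, 1, 17, 7, 13])
  recursive_sum(seq=[25, 1, 17, 7, 13])
    recursive_sum(seq=[1, 17, 7, 13])
      recursive_sum(seq=[17, 7, 13])
        recursive_sum(seq=[7, 13])
          recursive_sum(seq=[13])
            recursive_sum(seq=[])
            -> return 0
          -> return 13
        -> return 20
      -> return 37
    -> return 38
  -> return 63
-> return 75

Final answer: 75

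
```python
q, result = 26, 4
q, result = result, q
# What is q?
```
Trace:
  q=26, result=4
  q=4, result=26

Final answer: 4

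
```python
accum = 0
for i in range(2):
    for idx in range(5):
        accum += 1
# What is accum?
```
Trace:
  accum=0
  accum=1, i=0, idx=0
  accum=2, i=0, idx=1
  accum=3, i=0, idx=2
  accum=4, i=0, idx=3
  accum=5, i=0, idx=4
  accum=6, i=1, idx=0
  accum=7, i=1, idx=1
  accum=8, i=1, idx=2
  accum=9, i=1, idx=3
  accum=10, i=1, idx=4

Final answer: 10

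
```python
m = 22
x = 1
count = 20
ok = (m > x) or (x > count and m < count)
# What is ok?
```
Trace:
  m=22
  m=22, x=1
  m=22, x=1, count=20
  m=22, x=1, count=20, ok=True

Final answer: True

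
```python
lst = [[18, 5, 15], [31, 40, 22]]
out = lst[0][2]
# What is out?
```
Trace:
  lst=[[18, 5, 15], [31, 40, 22]]
  lst=[[18, 5, 15], [31, 40, 22]], out=15

Final answer: 15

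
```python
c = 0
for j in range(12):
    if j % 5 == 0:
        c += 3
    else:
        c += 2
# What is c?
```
Trace:
  c=0
  c=3, j=0
  c=5, j=1
  c=7, j=2
  c=9, j=3
  c=11, j=4
  c=14, j=5
  c=16, j=6
  c=18, j=7
  c=20, j=8
  c=22, j=9
  c=25, j=10
  c=27, j=11

Final answer: 27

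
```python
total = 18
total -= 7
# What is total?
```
Trace:
  total=18
  total=11

Final answer: 11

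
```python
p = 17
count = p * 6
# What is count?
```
Trace:
  p=17
  p=17, count=102

Final answer: 102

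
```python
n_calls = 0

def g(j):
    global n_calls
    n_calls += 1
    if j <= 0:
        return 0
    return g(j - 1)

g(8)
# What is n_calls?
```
Call trace:
g(j=8)
  g(j=7)
    g(j=6)
      g(j=5)
        g(j=4)
          g(j=3)
            g(j=2)
              g(j=1)
                g(j=0)
                -> return 0
              -> return 0
            -> return 0
          -> return 0
        -> return 0
      -> return 0
    -> return 0
  -> return 0
-> return 0

n_calls is incremented once per call. g is entered once for each j = 8, 7, 6, 5, 4, 3, 2, 1, 0 (the j <= 0 call returns without recursing), i.e. 8 + 1 calls.
n_calls = 9

Final answer: 9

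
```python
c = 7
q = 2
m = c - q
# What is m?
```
Trace:
  c=7
  c=7, q=2
  c=7, q=2, m=5

Final answer: 5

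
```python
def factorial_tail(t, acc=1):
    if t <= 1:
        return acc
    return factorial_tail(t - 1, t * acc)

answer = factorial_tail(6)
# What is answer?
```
Call trace:
factorial_tail(t=6, acc=1)
  factorial_tail(t=5, acc=6)
    factorial_tail(t=4, acc=30)
      factorial_tail(t=3, acc=120)
        factorial_tail(t=2, acc=360)
          factorial_tail(t=1, acc=720)
          -> return 720
        -> return 720
      -> return 720
    -> return 720
  -> return 720
-> return 720

Final answer: 720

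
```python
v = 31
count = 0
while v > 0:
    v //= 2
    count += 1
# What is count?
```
Trace:
  v=31
  v=31, count=0
  v=15, count=1
  v=7, count=2
  v=3, count=3
  v=1, count=4
  v=0, count=5

Final answer: 5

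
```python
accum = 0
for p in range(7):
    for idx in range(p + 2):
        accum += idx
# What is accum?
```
Trace:
  accum=0
  accum=0, p=0, idx=0
  accum=1, p=0, idx=1
  accum=1, p=1, idx=0
  accum=2, p=1, idx=1
  accum=4, p=1, idx=2
  accum=4, p=2, idx=0
  accum=5, p=2, idx=1
  accum=7, p=2, idx=2
  accum=10, p=2, idx=3
  accum=10, p=3, idx=0
  accum=11, p=3, idx=1
  accum=13, p=3, idx=2
  accum=16, p=3, idx=3
  accum=20, p=3, idx=4
  accum=20, p=4, idx=0
  accum=21, p=4, idx=1
  accum=23, p=4, idx=2
  accum=26, p=4, idx=3
  accum=30, p=4, idx=4
  accum=35, p=4, idx=5
  accum=35, p=5, idx=0
  accum=36, p=5, idx=1
  accum=38, p=5, idx=2
  accum=41, p=5, idx=3
  accum=45, p=5, idx=4
  accum=50, p=5, idx=5
  accum=56, p=5, idx=6
  accum=56, p=6, idx=0
  accum=57, p=6, idx=1
  accum=59, p=6, idx=2
  accum=62, p=6, idx=3
  accum=66, p=6, idx=4
  accum=71, p=6, idx=5
  accum=77, p=6, idx=6
  accum=84, p=6, idx=7

Final answer: 84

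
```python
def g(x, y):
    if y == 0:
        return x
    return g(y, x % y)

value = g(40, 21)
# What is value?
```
Call trace:
g(x=40, y=21)
  g(x=21, y=19)
    g(x=19, y=2)
      g(x=2, y=1)
        g(x=1, y=0)
        -> return 1
      -> return 1
    -> return 1
  -> return 1
-> return 1

Final answer: 1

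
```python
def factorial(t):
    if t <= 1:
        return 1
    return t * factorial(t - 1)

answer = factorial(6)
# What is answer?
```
Call trace:
factorial(t=6)
  factorial(t=5)
    factorial(t=4)
      factorial(t=3)
        factorial(t=2)
          factorial(t=1)
          -> return 1
        -> return 2
      -> return 6
    -> return 24
  -> return 120
-> return 720

Final answer: 720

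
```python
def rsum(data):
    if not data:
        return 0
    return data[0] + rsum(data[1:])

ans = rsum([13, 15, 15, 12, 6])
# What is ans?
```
Call trace:
rsum(data=[13, 15, 15, 12, 6])
  rsum(data=[15, 15, 12, 6])
    rsum(data=[15, 12, 6])
      rsum(data=[12, 6])
        rsum(data=[6])
          rsum(data=[])
          -> return 0
        -> return 6
      -> return 18
    -> return 33
  -> return 48
-> return 61

Final answer: 61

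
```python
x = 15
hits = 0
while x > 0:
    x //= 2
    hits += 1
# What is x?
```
Trace:
  x=15
  x=15, hits=0
  x=7, hits=1
  x=3, hits=2
  x=1, hits=3
  x=0, hits=4

Final answer: 0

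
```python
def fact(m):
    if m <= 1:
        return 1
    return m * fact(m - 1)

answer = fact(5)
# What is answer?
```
Call trace:
fact(m=5)
  fact(m=4)
    fact(m=3)
      fact(m=2)
        fact(m=1)
        -> return 1
      -> return 2
    -> return 6
  -> return 24
-> return 120

Final answer: 120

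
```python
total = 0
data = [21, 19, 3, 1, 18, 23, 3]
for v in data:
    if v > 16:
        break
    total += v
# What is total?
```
Trace:
  total=0
  total=0, v=21

Final answer: 0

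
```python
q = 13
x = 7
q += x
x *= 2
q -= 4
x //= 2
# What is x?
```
Trace:
  q=13
  q=13, x=7
  q=20, x=7
  q=20, x=14
  q=16, x=14
  q=16, x=7

Final answer: 7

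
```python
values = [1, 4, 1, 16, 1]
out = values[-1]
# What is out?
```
Trace:
  values=[1, 4, 1, 16, 1]
  values=[1, 4, 1, 16, 1], out=1

Final answer: 1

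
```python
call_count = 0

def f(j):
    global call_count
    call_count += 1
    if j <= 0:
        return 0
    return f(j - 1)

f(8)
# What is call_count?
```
Call trace:
f(j=8)
  f(j=7)
    f(j=6)
      f(j=5)
        f(j=4)
          f(j=3)
            f(j=2)
              f(j=1)
                f(j=0)
                -> return 0
              -> return 0
            -> return 0
          -> return 0
        -> return 0
      -> return 0
    -> return 0
  -> return 0
-> return 0

call_count is incremented once per call. f is entered once for each j = 8, 7, 6, 5, 4, 3, 2, 1, 0 (the j <= 0 call returns without recursing), i.e. 8 + 1 calls.
call_count = 9

Final answer: 9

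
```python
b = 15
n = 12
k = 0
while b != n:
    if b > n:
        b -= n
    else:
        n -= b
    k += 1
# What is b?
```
Trace:
  b=15
  b=15, n=12
  b=15, n=12, k=0
  b=3, n=12, k=1
  b=3, n=9, k=2
  b=3, n=6, k=3
  b=3, n=3, k=4

Final answer: 3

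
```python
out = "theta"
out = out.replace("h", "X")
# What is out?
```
Trace:
  out='theta'
  out='tXeta'

Final answer: 'tXeta'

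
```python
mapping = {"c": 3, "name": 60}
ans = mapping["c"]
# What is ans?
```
Trace:
  mapping={'c': 3, 'name': 60}
  mapping={'c': 3, 'name': 60}, ans=3

Final answer: 3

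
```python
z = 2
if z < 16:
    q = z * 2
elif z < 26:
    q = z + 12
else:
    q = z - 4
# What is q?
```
Trace:
  z=2
  z=2, q=4

Final answer: 4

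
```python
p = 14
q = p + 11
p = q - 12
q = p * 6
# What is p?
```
Trace:
  p=14
  p=14, q=25
  p=13, q=25
  p=13, q=78

Final answer: 13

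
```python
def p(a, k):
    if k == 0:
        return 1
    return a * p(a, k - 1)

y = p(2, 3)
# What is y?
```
Call trace:
p(a=2, k=3)
  p(a=2, k=2)
    p(a=2, k=1)
      p(a=2, k=0)
      -> return 1
    -> return 2
  -> return 4
-> return 8

Final answer: 8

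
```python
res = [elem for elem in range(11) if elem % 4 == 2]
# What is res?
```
Trace:
  elem=0
  elem=1
  elem=2
  elem=3
  elem=4
  elem=5
  elem=6
  elem=7
  elem=8
  elem=9
  elem=10
  res=[2, 6, 10]

Final answer: [2, 6, 10]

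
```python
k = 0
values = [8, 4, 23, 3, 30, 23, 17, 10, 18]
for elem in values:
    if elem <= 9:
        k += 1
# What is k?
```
Trace:
  k=0
  k=1, elem=8
  k=2, elem=4
  k=2, elem=23
  k=3, elem=3
  k=3, elem=30
  k=3, elem=23
  k=3, elem=17
  k=3, elem=10
  k=3, elem=18

Final answer: 3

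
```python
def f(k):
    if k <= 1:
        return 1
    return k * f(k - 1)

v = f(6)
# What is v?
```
Call trace:
f(k=6)
  f(k=5)
    f(k=4)
      f(k=3)
        f(k=2)
          f(k=1)
          -> return 1
        -> return 2
      -> return 6
    -> return 24
  -> return 120
-> return 720

Final answer: 720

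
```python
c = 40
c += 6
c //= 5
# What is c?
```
Trace:
  c=40
  c=46
  c=9

Final answer: 9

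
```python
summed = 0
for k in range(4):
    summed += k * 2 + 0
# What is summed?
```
Trace:
  summed=0
  summed=0, k=0
  summed=2, k=1
  summed=6, k=2
  summed=12, k=3

Final answer: 12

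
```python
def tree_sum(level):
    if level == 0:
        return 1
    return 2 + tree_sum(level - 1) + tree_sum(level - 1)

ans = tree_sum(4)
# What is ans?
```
Call trace (a repeated sub-call is expanded the first time; later identical calls just restate its return value):
tree_sum(level=4)
  tree_sum(level=3)
    tree_sum(level=2)
      tree_sum(level=1)
        tree_sum(level=0)
        -> return 1
        tree_sum(level=0)
        -> return 1
      -> return 4
      tree_sum(level=1) -> return 4  (same call as traced above)
    -> return 10
    tree_sum(level=2) -> return 10  (same call as traced above)
  -> return 22
  tree_sum(level=3) -> return 22  (same call as traced above)
-> return 46

Final answer: 46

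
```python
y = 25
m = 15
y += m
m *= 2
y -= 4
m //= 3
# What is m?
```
Trace:
  y=25
  y=25, m=15
  y=40, m=15
  y=40, m=30
  y=36, m=30
  y=36, m=10

Final answer: 10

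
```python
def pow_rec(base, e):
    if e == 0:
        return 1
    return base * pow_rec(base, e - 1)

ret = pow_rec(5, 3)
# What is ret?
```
Call trace:
pow_rec(base=5, e=3)
  pow_rec(base=5, e=2)
    pow_rec(base=5, e=1)
      pow_rec(base=5, e=0)
      -> return 1
    -> return 5
  -> return 25
-> return 125

Final answer: 125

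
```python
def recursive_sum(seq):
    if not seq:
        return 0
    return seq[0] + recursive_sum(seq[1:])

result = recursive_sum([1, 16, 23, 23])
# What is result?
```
Call trace:
recursive_sum(seq=[1, 16, 23, 23])
  recursive_sum(seq=[16, 23, 23])
    recursive_sum(seq=[23, 23])
      recursive_sum(seq=[23])
        recursive_sum(seq=[])
        -> return 0
      -> return 23
    -> return 46
  -> return 62
-> return 63

Final answer: 63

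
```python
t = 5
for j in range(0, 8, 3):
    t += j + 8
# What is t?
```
Trace:
  t=5
  t=13, j=0
  t=24, j=3
  t=38, j=6

Final answer: 38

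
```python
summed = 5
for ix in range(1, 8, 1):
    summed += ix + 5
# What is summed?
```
Trace:
  summed=5
  summed=11, ix=1
  summed=18, ix=2
  summed=26, ix=3
  summed=35, ix=4
  summed=45, ix=5
  summed=56, ix=6
  summed=68, ix=7

Final answer: 68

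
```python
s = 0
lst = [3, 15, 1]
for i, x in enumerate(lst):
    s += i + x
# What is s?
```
Trace:
  s=0
  s=3, i=0, x=3
  s=19, i=1, x=15
  s=22, i=2, x=1

Final answer: 22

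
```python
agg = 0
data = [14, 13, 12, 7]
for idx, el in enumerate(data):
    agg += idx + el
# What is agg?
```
Trace:
  agg=0
  agg=14, idx=0, el=14
  agg=28, idx=1, el=13
  agg=42, idx=2, el=12
  agg=52, idx=3, el=7

Final answer: 52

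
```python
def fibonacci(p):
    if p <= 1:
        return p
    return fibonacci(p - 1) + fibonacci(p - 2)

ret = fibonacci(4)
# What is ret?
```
Call trace (a repeated sub-call is expanded the first time; later identical calls just restate its return value):
fibonacci(p=4)
  fibonacci(p=3)
    fibonacci(p=2)
      fibonacci(p=1)
      -> return 1
      fibonacci(p=0)
      -> return 0
    -> return 1
    fibonacci(p=1)
    -> return 1
  -> return 2
  fibonacci(p=2) -> return 1  (same call as traced above)
-> return 3

Final answer: 3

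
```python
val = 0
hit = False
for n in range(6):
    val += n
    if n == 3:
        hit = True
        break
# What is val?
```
Trace:
  val=0
  val=0, hit=False
  val=0, hit=False, n=0
  val=1, hit=False, n=1
  val=3, hit=False, n=2
  val=6, hit=True, n=3

Final answer: 6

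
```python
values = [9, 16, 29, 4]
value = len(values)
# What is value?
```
Trace:
  values=[9, 16, 29, 4]
  values=[9, 16, 29, 4], value=4

Final answer: 4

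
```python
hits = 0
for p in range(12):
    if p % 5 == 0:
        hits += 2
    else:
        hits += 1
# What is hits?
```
Trace:
  hits=0
  hits=2, p=0
  hits=3, p=1
  hits=4, p=2
  hits=5, p=3
  hits=6, p=4
  hits=8, p=5
  hits=9, p=6
  hits=10, p=7
  hits=11, p=8
  hits=12, p=9
  hits=14, p=10
  hits=15, p=11

Final answer: 15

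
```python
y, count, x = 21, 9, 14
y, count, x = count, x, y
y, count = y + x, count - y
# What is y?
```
Trace:
  y=21, count=9, x=14
  y=9, count=14, x=21
  y=30, count=5, x=21

Final answer: 30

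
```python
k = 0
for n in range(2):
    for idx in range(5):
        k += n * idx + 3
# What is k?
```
Trace:
  k=0
  k=3, n=0, idx=0
  k=6, n=0, idx=1
  k=9, n=0, idx=2
  k=12, n=0, idx=3
  k=15, n=0, idx=4
  k=18, n=1, idx=0
  k=22, n=1, idx=1
  k=27, n=1, idx=2
  k=33, n=1, idx=3
  k=40, n=1, idx=4

Final answer: 40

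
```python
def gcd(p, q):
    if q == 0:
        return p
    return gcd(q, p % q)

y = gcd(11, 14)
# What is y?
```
Call trace:
gcd(p=11, q=14)
  gcd(p=14, q=11)
    gcd(p=11, q=3)
      gcd(p=3, q=2)
        gcd(p=2, q=1)
          gcd(p=1, q=0)
          -> return 1
        -> return 1
      -> return 1
    -> return 1
  -> return 1
-> return 1

Final answer: 1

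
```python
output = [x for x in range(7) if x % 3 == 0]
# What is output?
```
Trace:
  x=0
  x=1
  x=2
  x=3
  x=4
  x=5
  x=6
  output=[0, 3, 6]

Final answer: [0, 3, 6]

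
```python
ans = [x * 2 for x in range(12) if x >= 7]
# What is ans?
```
Trace:
  x=0
  x=1
  x=2
  x=3
  x=4
  x=5
  x=6
  x=7
  x=8
  x=9
  x=10
  x=11
  ans=[14, 16, 18, 20, 22]

Final answer: [14, 16, 18, 20, 22]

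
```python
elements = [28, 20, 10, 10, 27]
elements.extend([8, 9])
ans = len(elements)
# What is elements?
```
Trace:
  elements=[28, 20, 10, 10, 27]
  elements=[28, 20, 10, 10, 27, 8, 9]
  elements=[28, 20, 10, 10, 27, 8, 9], ans=7

Final answer: [28, 20, 10, 10, 27, 8, 9]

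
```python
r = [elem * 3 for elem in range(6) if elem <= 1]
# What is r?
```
Trace:
  elem=0
  elem=1
  elem=2
  elem=3
  elem=4
  elem=5
  r=[0, 3]

Final answer: [0, 3]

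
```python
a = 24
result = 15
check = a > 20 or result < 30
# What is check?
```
Trace:
  a=24
  a=24, result=15
  a=24, result=15, check=True

Final answer: True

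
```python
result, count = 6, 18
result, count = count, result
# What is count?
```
Trace:
  result=6, count=18
  result=18, count=6

Final answer: 6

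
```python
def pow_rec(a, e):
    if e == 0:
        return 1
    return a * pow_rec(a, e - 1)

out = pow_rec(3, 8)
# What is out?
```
Call trace:
pow_rec(a=3, e=8)
  pow_rec(a=3, e=7)
    pow_rec(a=3, e=6)
      pow_rec(a=3, e=5)
        pow_rec(a=3, e=4)
          pow_rec(a=3, e=3)
            pow_rec(a=3, e=2)
              pow_rec(a=3, e=1)
                pow_rec(a=3, e=0)
                -> return 1
              -> return 3
            -> return 9
          -> return 27
        -> return 81
      -> return 243
    -> return 729
  -> return 2187
-> return 6561

Final answer: 6561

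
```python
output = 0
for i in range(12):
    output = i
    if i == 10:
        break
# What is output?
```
Trace:
  output=0
  output=0, i=0
  output=1, i=1
  output=2, i=2
  output=3, i=3
  output=4, i=4
  output=5, i=5
  output=6, i=6
  output=7, i=7
  output=8, i=8
  output=9, i=9
  output=10, i=10

Final answer: 10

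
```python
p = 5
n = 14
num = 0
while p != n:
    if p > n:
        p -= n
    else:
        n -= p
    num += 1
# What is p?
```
Trace:
  p=5
  p=5, n=14
  p=5, n=14, num=0
  p=5, n=9, num=1
  p=5, n=4, num=2
  p=1, n=4, num=3
  p=1, n=3, num=4
  p=1, n=2, num=5
  p=1, n=1, num=6

Final answer: 1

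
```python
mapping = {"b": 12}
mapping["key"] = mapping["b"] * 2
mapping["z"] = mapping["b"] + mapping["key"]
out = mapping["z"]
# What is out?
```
Trace:
  mapping={'b': 12}
  mapping={'b': 12, 'key': 24}
  mapping={'b': 12, 'key': 24, 'z': 36}
  mapping={'b': 12, 'key': 24, 'z': 36}, out=36

Final answer: 36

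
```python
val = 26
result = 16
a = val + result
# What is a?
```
Trace:
  val=26
  val=26, result=16
  val=26, result=16, a=42

Final answer: 42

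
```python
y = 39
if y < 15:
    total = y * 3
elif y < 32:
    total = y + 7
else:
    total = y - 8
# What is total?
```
Trace:
  y=39
  y=39, total=31

Final answer: 31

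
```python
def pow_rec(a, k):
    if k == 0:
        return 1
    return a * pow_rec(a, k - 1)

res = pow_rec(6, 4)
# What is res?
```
Call trace:
pow_rec(a=6, k=4)
  pow_rec(a=6, k=3)
    pow_rec(a=6, k=2)
      pow_rec(a=6, k=1)
        pow_rec(a=6, k=0)
        -> return 1
      -> return 6
    -> return 36
  -> return 216
-> return 1296

Final answer: 1296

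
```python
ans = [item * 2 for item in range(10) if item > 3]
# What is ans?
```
Trace:
  item=0
  item=1
  item=2
  item=3
  item=4
  item=5
  item=6
  item=7
  item=8
  item=9
  ans=[8, 10, 12, 14, 16, 18]

Final answer: [8, 10, 12, 14, 16, 18]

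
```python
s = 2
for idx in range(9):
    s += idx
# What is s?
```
Trace:
  s=2
  s=2, idx=0
  s=3, idx=1
  s=5, idx=2
  s=8, idx=3
  s=12, idx=4
  s=17, idx=5
  s=23, idx=6
  s=30, idx=7
  s=38, idx=8

Final answer: 38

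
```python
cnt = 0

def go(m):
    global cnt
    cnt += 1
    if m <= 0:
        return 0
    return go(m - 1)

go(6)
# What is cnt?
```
Call trace:
go(m=6)
  go(m=5)
    go(m=4)
      go(m=3)
        go(m=2)
          go(m=1)
            go(m=0)
            -> return 0
          -> return 0
        -> return 0
      -> return 0
    -> return 0
  -> return 0
-> return 0

cnt is incremented once per call. go is entered once for each m = 6, 5, 4, 3, 2, 1, 0 (the m <= 0 call returns without recursing), i.e. 6 + 1 calls.
cnt = 7

Final answer: 7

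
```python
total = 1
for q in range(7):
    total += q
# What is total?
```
Trace:
  total=1
  total=1, q=0
  total=2, q=1
  total=4, q=2
  total=7, q=3
  total=11, q=4
  total=16, q=5
  total=22, q=6

Final answer: 22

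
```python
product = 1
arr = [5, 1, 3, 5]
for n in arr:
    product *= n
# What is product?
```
Trace:
  product=1
  product=5, n=5
  product=5, n=1
  product=15, n=3
  product=75, n=5

Final answer: 75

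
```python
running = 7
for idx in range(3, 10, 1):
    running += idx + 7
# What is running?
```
Trace:
  running=7
  running=17, idx=3
  running=28, idx=4
  running=40, idx=5
  running=53, idx=6
  running=67, idx=7
  running=82, idx=8
  running=98, idx=9

Final answer: 98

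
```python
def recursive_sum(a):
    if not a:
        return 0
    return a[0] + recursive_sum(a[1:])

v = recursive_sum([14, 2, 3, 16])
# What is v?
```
Call trace:
recursive_sum(a=[14, 2, 3, 16])
  recursive_sum(a=[2, 3, 16])
    recursive_sum(a=[3, 16])
      recursive_sum(a=[16])
        recursive_sum(a=[])
        -> return 0
      -> return 16
    -> return 19
  -> return 21
-> return 35

Final answer: 35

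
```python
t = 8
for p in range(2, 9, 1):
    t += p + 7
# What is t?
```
Trace:
  t=8
  t=17, p=2
  t=27, p=3
  t=38, p=4
  t=50, p=5
  t=63, p=6
  t=77, p=7
  t=92, p=8

Final answer: 92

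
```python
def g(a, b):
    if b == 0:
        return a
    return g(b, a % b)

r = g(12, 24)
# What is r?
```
Call trace:
g(a=12, b=24)
  g(a=24, b=12)
    g(a=12, b=0)
    -> return 12
  -> return 12
-> return 12

Final answer: 12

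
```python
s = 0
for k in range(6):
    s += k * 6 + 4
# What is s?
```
Trace:
  s=0
  s=4, k=0
  s=14, k=1
  s=30, k=2
  s=52, k=3
  s=80, k=4
  s=114, k=5

Final answer: 114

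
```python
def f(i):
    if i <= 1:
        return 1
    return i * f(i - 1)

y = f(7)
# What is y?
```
Call trace:
f(i=7)
  f(i=6)
    f(i=5)
      f(i=4)
        f(i=3)
          f(i=2)
            f(i=1)
            -> return 1
          -> return 2
        -> return 6
      -> return 24
    -> return 120
  -> return 720
-> return 5040

Final answer: 5040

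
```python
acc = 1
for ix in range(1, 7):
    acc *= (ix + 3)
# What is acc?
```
Trace:
  acc=1
  acc=4, ix=1
  acc=20, ix=2
  acc=120, ix=3
  acc=840, ix=4
  acc=6720, ix=5
  acc=60480, ix=6

Final answer: 60480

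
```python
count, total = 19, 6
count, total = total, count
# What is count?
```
Trace:
  count=19, total=6
  count=6, total=19

Final answer: 6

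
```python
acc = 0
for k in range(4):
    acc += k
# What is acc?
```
Trace:
  acc=0
  acc=0, k=0
  acc=1, k=1
  acc=3, k=2
  acc=6, k=3

Final answer: 6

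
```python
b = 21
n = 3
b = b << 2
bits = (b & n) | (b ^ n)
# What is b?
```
Trace:
  b=21
  b=21, n=3
  b=84, n=3
  b=84, n=3, bits=87

Final answer: 84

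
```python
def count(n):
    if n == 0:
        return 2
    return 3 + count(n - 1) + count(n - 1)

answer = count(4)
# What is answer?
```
Call trace (a repeated sub-call is expanded the first time; later identical calls just restate its return value):
count(n=4)
  count(n=3)
    count(n=2)
      count(n=1)
        count(n=0)
        -> return 2
        count(n=0)
        -> return 2
      -> return 7
      count(n=1) -> return 7  (same call as traced above)
    -> return 17
    count(n=2) -> return 17  (same call as traced above)
  -> return 37
  count(n=3) -> return 37  (same call as traced above)
-> return 77

Final answer: 77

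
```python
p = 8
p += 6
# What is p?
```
Trace:
  p=8
  p=14

Final answer: 14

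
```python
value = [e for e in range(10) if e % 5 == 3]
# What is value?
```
Trace:
  e=0
  e=1
  e=2
  e=3
  e=4
  e=5
  e=6
  e=7
  e=8
  e=9
  value=[3, 8]

Final answer: [3, 8]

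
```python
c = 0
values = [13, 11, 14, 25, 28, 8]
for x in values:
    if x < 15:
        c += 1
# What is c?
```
Trace:
  c=0
  c=1, x=13
  c=2, x=11
  c=3, x=14
  c=3, x=25
  c=3, x=28
  c=4, x=8

Final answer: 4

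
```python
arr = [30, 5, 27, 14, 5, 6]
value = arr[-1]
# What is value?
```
Trace:
  arr=[30, 5, 27, 14, 5, 6]
  arr=[30, 5, 27, 14, 5, 6], value=6

Final answer: 6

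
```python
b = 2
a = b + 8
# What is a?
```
Trace:
  b=2
  b=2, a=10

Final answer: 10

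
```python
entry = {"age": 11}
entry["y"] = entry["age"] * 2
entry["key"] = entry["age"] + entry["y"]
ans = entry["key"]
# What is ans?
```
Trace:
  entry={'age': 11}
  entry={'age': 11, 'y': 22}
  entry={'age': 11, 'y': 22, 'key': 33}
  entry={'age': 11, 'y': 22, 'key': 33}, ans=33

Final answer: 33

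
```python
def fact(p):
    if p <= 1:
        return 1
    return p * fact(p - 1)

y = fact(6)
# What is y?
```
Call trace:
fact(p=6)
  fact(p=5)
    fact(p=4)
      fact(p=3)
        fact(p=2)
          fact(p=1)
          -> return 1
        -> return 2
      -> return 6
    -> return 24
  -> return 120
-> return 720

Final answer: 720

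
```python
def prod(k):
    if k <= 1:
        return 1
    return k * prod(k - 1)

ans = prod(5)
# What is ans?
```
Call trace:
prod(k=5)
  prod(k=4)
    prod(k=3)
      prod(k=2)
        prod(k=1)
        -> return 1
      -> return 2
    -> return 6
  -> return 24
-> return 120

Final answer: 120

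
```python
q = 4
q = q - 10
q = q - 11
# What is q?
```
Trace:
  q=4
  q=-6
  q=-17

Final answer: -17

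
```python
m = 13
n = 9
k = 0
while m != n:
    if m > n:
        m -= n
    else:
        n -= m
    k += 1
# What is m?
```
Trace:
  m=13
  m=13, n=9
  m=13, n=9, k=0
  m=4, n=9, k=1
  m=4, n=5, k=2
  m=4, n=1, k=3
  m=3, n=1, k=4
  m=2, n=1, k=5
  m=1, n=1, k=6

Final answer: 1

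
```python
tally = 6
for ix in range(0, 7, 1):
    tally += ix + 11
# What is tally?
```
Trace:
  tally=6
  tally=17, ix=0
  tally=29, ix=1
  tally=42, ix=2
  tally=56, ix=3
  tally=71, ix=4
  tally=87, ix=5
  tally=104, ix=6

Final answer: 104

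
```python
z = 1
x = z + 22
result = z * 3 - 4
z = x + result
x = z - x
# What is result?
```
Trace:
  z=1
  z=1, x=23
  z=1, x=23, result=-1
  z=22, x=23, result=-1
  z=22, x=-1, result=-1

Final answer: -1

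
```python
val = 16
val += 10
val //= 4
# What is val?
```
Trace:
  val=16
  val=26
  val=6

Final answer: 6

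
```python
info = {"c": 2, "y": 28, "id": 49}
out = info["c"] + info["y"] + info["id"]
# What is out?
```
Trace:
  info={'c': 2, 'y': 28, 'id': 49}
  info={'c': 2, 'y': 28, 'id': 49}, out=79

Final answer: 79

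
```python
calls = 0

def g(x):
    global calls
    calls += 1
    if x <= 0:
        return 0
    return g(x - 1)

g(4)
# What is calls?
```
Call trace:
g(x=4)
  g(x=3)
    g(x=2)
      g(x=1)
        g(x=0)
        -> return 0
      -> return 0
    -> return 0
  -> return 0
-> return 0

calls is incremented once per call. g is entered once for each x = 4, 3, 2, 1, 0 (the x <= 0 call returns without recursing), i.e. 4 + 1 calls.
calls = 5

Final answer: 5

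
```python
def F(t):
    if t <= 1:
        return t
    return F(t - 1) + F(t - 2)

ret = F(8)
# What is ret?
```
Call trace (a repeated sub-call is expanded the first time; later identical calls just restate its return value):
F(t=8)
  F(t=7)
    F(t=6)
      F(t=5)
        F(t=4)
          F(t=3)
            F(t=2)
              F(t=1)
              -> return 1
              F(t=0)
              -> return 0
            -> return 1
            F(t=1)
            -> return 1
          -> return 2
          F(t=2) -> return 1  (same call as traced above)
        -> return 3
        F(t=3) -> return 2  (same call as traced above)
      -> return 5
      F(t=4) -> return 3  (same call as traced above)
    -> return 8
    F(t=5) -> return 5  (same call as traced above)
  -> return 13
  F(t=6) -> return 8  (same call as traced above)
-> return 21

Final answer: 21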